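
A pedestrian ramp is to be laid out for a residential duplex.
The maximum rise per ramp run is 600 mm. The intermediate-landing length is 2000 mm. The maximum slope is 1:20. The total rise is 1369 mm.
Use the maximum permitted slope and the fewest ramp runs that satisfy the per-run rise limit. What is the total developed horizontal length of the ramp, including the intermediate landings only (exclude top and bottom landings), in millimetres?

At most 600 each: 1369/600 = 2.28, giving 3 ramp runs. That means 2 intermediate landings.
Ramp run (horizontal) at 1:20: 1369 × 20 = 27380 mm.
2 intermediate landings contribute 2 × 2000 = 4000 mm.
Total developed length = 27380 + 4000 = 31380 mm.

31380 mm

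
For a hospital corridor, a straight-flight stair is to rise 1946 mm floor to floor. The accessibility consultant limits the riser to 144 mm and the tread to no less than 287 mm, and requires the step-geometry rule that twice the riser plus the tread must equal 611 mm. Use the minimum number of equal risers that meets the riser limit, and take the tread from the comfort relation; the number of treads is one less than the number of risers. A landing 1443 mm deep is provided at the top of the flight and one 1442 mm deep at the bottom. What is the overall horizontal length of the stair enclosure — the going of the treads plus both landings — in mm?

1946 / 144 = 13.51, so 14 risers are needed.
Each riser is 1946/14 = 139 mm (≤ 144 mm).
From 2R + T = 611: T = 611 − 278 = 333 mm.
Going = (14 − 1) × 333 = 4329 mm.
Enclosure = 4329 + 1443 + 1442 = 7214 mm.

7214 mm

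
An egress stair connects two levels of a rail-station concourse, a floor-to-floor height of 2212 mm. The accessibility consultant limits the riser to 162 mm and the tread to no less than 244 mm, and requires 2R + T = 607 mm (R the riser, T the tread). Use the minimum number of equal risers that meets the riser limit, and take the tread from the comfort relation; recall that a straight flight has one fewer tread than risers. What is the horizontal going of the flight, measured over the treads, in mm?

3783 mm

At most 162 each: 2212/162 = 13.65, giving 14 risers.
Riser R = 2212 / 14 = 158 mm, within the 162 mm limit.
From 2R + T = 607: T = 607 − 316 = 291 mm.
14 risers give 13 treads; going = 13 × 291 = 3783 mm.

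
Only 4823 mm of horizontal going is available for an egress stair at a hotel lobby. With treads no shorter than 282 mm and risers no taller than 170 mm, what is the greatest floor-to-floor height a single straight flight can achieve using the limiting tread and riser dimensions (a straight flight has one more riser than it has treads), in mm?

4823 / 282 = 17.10, so 17 treads fit.
Risers = treads + 1 = 18.
Maximum height = 18 × 170 = 3060 mm.

3060 mm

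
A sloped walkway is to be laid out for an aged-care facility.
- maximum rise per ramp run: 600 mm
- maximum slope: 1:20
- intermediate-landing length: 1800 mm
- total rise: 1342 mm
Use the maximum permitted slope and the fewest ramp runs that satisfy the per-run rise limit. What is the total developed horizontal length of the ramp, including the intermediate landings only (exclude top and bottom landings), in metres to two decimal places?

30.44 m

⌈1342/600⌉ = 3 ramp runs. That means 2 intermediate landings.
Ramp run (horizontal) at 1:20: 1342 × 20 = 26840 mm.
2 intermediate landings contribute 2 × 1800 = 3600 mm.
Developed length = 26840 + 3600 = 30440 mm.
= 30.44 m.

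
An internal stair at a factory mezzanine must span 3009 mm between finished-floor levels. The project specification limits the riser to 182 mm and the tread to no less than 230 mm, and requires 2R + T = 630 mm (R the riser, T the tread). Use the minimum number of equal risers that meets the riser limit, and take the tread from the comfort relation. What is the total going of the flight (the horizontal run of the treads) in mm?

4416 mm

3009 / 182 = 16.533 → round up to 17 risers.
Each riser is 3009/17 = 177 mm (≤ 182 mm).
T = 630 − 2·177 = 276 mm, which satisfies the 230 mm minimum.
Going = (17 − 1) × 276 = 4416 mm.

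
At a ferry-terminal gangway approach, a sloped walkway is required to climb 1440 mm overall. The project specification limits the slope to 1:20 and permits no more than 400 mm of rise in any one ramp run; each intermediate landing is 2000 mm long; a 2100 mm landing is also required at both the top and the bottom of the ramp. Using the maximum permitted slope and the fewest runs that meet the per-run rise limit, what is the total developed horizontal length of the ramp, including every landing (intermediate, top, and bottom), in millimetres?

At most 400 each: 1440/400 = 3.60, giving 4 ramp runs. That means 3 intermediate landings.
Ramp run (horizontal) at 1:20: 1440 × 20 = 28800 mm.
3 intermediate landings contribute 3 × 2000 = 6000 mm.
Top and bottom landings: 2 × 2100 = 4200 mm.
Total = 28800 + 6000 + 4200 = 39000 mm.

39000 mm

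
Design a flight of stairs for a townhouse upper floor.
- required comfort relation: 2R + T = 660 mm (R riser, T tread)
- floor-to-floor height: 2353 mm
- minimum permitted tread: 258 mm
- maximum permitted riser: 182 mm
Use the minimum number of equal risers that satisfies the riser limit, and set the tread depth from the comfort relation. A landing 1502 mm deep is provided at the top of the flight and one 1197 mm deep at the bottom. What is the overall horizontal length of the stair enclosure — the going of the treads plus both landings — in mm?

6275 mm

2353 / 182 = 12.929 → round up to 13 risers.
R = 2353 ÷ 13 = 181 mm.
From 2R + T = 660: T = 660 − 362 = 298 mm.
13 risers give 12 treads; going = 12 × 298 = 3576 mm.
Enclosure = 3576 + 1502 + 1197 = 6275 mm.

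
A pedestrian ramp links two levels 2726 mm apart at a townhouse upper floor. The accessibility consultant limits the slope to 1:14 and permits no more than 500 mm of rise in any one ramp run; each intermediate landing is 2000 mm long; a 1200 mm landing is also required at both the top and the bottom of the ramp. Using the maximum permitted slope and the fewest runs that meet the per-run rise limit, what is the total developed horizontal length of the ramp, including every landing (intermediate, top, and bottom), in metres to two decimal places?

50.56 m

2726 / 500 = 5.452 → round up to 6 ramp runs. That means 5 intermediate landings.
Ramp run (horizontal) at 1:14: 2726 × 14 = 38164 mm.
5 intermediate landings contribute 5 × 2000 = 10000 mm.
Top and bottom landings: 2 × 1200 = 2400 mm.
Total = 38164 + 10000 + 2400 = 50564 mm.
= 50.56 m.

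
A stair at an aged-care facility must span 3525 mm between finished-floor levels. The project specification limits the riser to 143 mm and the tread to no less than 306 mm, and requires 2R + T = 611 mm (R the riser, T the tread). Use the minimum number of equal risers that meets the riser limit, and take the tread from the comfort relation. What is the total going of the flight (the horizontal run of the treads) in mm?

7896 mm

3525 / 143 = 24.65, so 25 risers are needed.
Each riser is 3525/25 = 141 mm (≤ 143 mm).
T = 611 − 2·141 = 329 mm, which satisfies the 306 mm minimum.
Treads = 25 − 1 = 24; going = 24 × 329 = 7896 mm.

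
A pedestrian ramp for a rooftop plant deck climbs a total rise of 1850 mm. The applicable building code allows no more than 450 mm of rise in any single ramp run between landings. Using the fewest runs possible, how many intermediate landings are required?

At most 450 each: 1850/450 = 4.11, giving 5 ramp runs.
5 runs are separated by 4 intermediate landings.

4 intermediate landings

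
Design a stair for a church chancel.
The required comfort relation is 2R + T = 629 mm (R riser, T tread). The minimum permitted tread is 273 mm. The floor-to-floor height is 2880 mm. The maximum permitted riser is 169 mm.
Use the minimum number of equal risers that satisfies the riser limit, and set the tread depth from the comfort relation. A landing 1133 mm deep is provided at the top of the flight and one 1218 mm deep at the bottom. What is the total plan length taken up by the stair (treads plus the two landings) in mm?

7604 mm

2880 / 169 = 17.04, so 18 risers are needed.
Riser R = 2880 / 18 = 160 mm, within the 169 mm limit.
From 2R + T = 629: T = 629 − 320 = 309 mm.
Treads = 18 − 1 = 17; going = 17 × 309 = 5253 mm.
Add landings: 5253 + 1133 + 1218 = 7604 mm.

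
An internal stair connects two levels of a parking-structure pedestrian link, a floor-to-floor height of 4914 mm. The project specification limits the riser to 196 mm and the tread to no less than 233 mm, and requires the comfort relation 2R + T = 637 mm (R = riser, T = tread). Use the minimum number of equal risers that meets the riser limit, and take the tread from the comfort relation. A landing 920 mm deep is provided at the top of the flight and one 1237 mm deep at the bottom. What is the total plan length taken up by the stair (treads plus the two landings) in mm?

8632 mm

⌈4914/196⌉ = 26 risers.
Riser R = 4914 / 26 = 189 mm, within the 196 mm limit.
T = 637 − 2·189 = 259 mm, which satisfies the 233 mm minimum.
Treads = 26 − 1 = 25; going = 25 × 259 = 6475 mm.
Add landings: 6475 + 920 + 1237 = 8632 mm.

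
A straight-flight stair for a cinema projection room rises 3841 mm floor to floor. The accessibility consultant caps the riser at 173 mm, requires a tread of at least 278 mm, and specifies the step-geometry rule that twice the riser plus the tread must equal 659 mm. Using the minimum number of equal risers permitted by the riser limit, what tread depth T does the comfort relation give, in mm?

325 mm

3841 / 173 = 22.20, so 23 risers are needed.
Each riser is 3841/23 = 167 mm (≤ 173 mm).
Tread T = 659 − 2 × 167 = 325 mm (≥ 278 mm).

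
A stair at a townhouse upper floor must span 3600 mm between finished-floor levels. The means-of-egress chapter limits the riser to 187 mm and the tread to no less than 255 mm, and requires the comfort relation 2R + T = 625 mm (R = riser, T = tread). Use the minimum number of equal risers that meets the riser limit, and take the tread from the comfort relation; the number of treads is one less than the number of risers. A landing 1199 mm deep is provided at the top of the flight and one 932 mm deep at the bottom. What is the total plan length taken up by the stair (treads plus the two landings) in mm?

At most 187 each: 3600/187 = 19.25, giving 20 risers.
Each riser is 3600/20 = 180 mm (≤ 187 mm).
Tread T = 625 − 2 × 180 = 265 mm (≥ 255 mm).
Going = (20 − 1) × 265 = 5035 mm.
Add landings: 5035 + 1199 + 932 = 7166 mm.

7166 mm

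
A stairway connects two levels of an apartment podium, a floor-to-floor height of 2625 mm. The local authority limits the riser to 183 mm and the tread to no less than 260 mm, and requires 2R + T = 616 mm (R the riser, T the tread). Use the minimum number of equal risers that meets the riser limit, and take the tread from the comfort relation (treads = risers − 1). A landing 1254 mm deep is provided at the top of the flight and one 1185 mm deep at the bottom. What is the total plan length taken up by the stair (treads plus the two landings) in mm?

6163 mm

2625 / 183 = 14.34, so 15 risers are needed.
Riser R = 2625 / 15 = 175 mm, within the 183 mm limit.
T = 616 − 2·175 = 266 mm, which satisfies the 260 mm minimum.
Going = (15 − 1) × 266 = 3724 mm.
Enclosure = 3724 + 1254 + 1185 = 6163 mm.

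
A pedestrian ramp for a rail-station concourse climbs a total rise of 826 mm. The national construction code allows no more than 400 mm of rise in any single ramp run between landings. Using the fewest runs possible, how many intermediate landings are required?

826 / 400 = 2.06, so 3 ramp runs are needed.
3 runs are separated by 2 intermediate landings.

2 intermediate landings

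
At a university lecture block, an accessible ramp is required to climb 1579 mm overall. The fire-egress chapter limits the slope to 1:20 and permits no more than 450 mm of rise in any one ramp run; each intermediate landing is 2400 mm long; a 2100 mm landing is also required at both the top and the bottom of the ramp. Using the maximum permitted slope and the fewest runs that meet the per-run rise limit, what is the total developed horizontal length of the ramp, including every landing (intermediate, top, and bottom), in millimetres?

1579 / 450 = 3.51, so 4 ramp runs are needed. That means 3 intermediate landings.
Horizontal run for 1579 mm of rise at 1:20 is 1579 × 20 = 31580 mm.
Intermediate landings: 3 × 2400 = 7200 mm.
Top and bottom landings: 2 × 2100 = 4200 mm.
Total = 31580 + 7200 + 4200 = 42980 mm.

42980 mm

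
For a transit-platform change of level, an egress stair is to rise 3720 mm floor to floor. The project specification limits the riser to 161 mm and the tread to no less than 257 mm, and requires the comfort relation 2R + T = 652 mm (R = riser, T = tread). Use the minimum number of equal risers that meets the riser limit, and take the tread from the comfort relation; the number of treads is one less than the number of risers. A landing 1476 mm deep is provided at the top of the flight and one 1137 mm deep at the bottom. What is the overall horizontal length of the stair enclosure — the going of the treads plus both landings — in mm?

⌈3720/161⌉ = 24 risers.
Riser R = 3720 / 24 = 155 mm, within the 161 mm limit.
From 2R + T = 652: T = 652 − 310 = 342 mm.
24 risers give 23 treads; going = 23 × 342 = 7866 mm.
Enclosure = 7866 + 1476 + 1137 = 10479 mm.

10479 mm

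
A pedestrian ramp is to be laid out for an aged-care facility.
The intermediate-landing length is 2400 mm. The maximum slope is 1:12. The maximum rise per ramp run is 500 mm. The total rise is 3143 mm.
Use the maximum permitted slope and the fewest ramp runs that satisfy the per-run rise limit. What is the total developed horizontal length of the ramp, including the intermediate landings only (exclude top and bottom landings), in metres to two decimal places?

⌈3143/500⌉ = 7 ramp runs. That means 6 intermediate landings.
Horizontal run for 3143 mm of rise at 1:12 is 3143 × 12 = 37716 mm.
Intermediate landings: 6 × 2400 = 14400 mm.
Total developed length = 37716 + 14400 = 52116 mm.
= 52.12 m.

52.12 m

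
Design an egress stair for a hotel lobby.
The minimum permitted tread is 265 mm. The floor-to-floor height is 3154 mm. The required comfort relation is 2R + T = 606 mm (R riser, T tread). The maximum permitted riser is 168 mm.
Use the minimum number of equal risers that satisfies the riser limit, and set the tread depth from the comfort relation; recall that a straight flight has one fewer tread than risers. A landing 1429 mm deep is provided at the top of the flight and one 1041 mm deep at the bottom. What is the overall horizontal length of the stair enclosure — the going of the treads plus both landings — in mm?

3154 / 168 = 18.774 → round up to 19 risers.
Each riser is 3154/19 = 166 mm (≤ 168 mm).
From 2R + T = 606: T = 606 − 332 = 274 mm.
Going = (19 − 1) × 274 = 4932 mm.
Add landings: 4932 + 1429 + 1041 = 7402 mm.

7402 mm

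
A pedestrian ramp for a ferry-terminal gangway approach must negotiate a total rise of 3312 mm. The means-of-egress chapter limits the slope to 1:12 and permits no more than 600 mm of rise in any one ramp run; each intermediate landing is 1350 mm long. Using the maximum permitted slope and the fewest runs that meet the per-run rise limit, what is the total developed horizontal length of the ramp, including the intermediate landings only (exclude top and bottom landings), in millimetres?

46494 mm

3312 / 600 = 5.520 → round up to 6 ramp runs. That means 5 intermediate landings.
Ramp run (horizontal) at 1:12: 3312 × 12 = 39744 mm.
5 intermediate landings contribute 5 × 1350 = 6750 mm.
Total developed length = 39744 + 6750 = 46494 mm.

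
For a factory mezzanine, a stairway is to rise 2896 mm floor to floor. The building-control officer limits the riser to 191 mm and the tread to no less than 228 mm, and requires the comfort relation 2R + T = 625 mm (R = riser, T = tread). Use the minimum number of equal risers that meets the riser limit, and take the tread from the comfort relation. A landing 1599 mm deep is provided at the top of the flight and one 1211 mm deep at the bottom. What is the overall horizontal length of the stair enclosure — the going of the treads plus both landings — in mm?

2896 / 191 = 15.162 → round up to 16 risers.
R = 2896 ÷ 16 = 181 mm.
T = 625 − 2·181 = 263 mm, which satisfies the 228 mm minimum.
Treads = 16 − 1 = 15; going = 15 × 263 = 3945 mm.
Enclosure = 3945 + 1599 + 1211 = 6755 mm.

6755 mm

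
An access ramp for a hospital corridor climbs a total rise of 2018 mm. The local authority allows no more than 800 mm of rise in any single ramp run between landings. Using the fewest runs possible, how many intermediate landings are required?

2 intermediate landings

At most 800 each: 2018/800 = 2.52, giving 3 ramp runs.
3 runs are separated by 2 intermediate landings.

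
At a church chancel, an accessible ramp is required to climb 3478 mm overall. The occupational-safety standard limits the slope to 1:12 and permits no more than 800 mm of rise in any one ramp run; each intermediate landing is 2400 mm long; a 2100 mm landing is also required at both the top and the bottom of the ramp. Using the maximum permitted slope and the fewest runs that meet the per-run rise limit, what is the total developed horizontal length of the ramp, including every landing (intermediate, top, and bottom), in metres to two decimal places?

⌈3478/800⌉ = 5 ramp runs. That means 4 intermediate landings.
Ramp run (horizontal) at 1:12: 3478 × 12 = 41736 mm.
Intermediate landings: 4 × 2400 = 9600 mm.
Top and bottom landings: 2 × 2100 = 4200 mm.
Total = 41736 + 9600 + 4200 = 55536 mm.
= 55.54 m.

55.54 m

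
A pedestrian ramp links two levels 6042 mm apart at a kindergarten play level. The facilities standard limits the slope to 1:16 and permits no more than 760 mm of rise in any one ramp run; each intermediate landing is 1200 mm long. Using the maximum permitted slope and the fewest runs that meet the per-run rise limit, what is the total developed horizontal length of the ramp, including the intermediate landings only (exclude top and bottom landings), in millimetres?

6042 / 760 = 7.950 → round up to 8 ramp runs. That means 7 intermediate landings.
Ramp run (horizontal) at 1:16: 6042 × 16 = 96672 mm.
7 intermediate landings contribute 7 × 1200 = 8400 mm.
Total developed length = 96672 + 8400 = 105072 mm.

105072 mm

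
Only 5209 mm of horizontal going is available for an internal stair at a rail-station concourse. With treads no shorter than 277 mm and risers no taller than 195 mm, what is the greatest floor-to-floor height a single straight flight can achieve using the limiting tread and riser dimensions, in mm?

5209 / 277 = 18.81, so 18 treads fit.
Risers = treads + 1 = 19.
Maximum height = 19 × 195 = 3705 mm.

3705 mm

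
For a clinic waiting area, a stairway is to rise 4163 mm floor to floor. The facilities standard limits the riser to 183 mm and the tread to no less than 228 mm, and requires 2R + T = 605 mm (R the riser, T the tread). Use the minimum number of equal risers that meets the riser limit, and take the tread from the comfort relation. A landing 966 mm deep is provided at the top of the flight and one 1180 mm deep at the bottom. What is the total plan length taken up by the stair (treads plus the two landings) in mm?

⌈4163/183⌉ = 23 risers.
R = 4163 ÷ 23 = 181 mm.
From 2R + T = 605: T = 605 − 362 = 243 mm.
Treads = 23 − 1 = 22; going = 22 × 243 = 5346 mm.
Add landings: 5346 + 966 + 1180 = 7492 mm.

7492 mm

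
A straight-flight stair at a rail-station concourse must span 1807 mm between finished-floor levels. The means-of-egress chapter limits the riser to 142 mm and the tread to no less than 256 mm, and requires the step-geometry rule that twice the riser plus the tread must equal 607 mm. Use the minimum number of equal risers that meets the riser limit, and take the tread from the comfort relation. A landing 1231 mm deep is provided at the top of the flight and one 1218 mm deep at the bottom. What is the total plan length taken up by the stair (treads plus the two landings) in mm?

6397 mm

At most 142 each: 1807/142 = 12.73, giving 13 risers.
Riser R = 1807 / 13 = 139 mm, within the 142 mm limit.
Tread T = 607 − 2 × 139 = 329 mm (≥ 256 mm).
Going = (13 − 1) × 329 = 3948 mm.
Add landings: 3948 + 1231 + 1218 = 6397 mm.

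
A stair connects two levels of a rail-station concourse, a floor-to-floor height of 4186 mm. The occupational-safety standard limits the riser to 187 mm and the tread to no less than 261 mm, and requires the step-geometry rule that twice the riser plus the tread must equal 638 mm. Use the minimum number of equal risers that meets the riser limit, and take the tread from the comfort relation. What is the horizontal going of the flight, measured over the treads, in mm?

6028 mm

⌈4186/187⌉ = 23 risers.
Riser R = 4186 / 23 = 182 mm, within the 187 mm limit.
From 2R + T = 638: T = 638 − 364 = 274 mm.
23 risers give 22 treads; going = 22 × 274 = 6028 mm.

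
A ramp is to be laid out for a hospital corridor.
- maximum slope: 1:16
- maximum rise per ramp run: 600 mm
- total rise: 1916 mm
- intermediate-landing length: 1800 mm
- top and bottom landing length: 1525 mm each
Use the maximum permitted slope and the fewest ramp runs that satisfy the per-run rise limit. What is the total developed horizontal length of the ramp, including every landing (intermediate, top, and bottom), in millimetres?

1916 / 600 = 3.19, so 4 ramp runs are needed. That means 3 intermediate landings.
Ramp run (horizontal) at 1:16: 1916 × 16 = 30656 mm.
3 intermediate landings contribute 3 × 1800 = 5400 mm.
Top and bottom landings: 2 × 1525 = 3050 mm.
Total = 30656 + 5400 + 3050 = 39106 mm.

39106 mm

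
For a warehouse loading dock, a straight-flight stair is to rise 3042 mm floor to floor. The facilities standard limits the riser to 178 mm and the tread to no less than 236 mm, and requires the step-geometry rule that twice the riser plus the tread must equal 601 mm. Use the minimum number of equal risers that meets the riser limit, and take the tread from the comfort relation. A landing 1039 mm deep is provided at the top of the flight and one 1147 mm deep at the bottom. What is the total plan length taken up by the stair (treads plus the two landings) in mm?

6657 mm

⌈3042/178⌉ = 18 risers.
R = 3042 ÷ 18 = 169 mm.
T = 601 − 2·169 = 263 mm, which satisfies the 236 mm minimum.
18 risers give 17 treads; going = 17 × 263 = 4471 mm.
Add landings: 4471 + 1039 + 1147 = 6657 mm.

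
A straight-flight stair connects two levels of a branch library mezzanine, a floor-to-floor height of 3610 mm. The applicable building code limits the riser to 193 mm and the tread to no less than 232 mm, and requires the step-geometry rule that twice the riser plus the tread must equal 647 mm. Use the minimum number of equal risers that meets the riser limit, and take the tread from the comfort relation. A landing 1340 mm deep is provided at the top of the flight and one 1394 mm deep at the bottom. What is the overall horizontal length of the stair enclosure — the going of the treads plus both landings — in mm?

7540 mm

At most 193 each: 3610/193 = 18.70, giving 19 risers.
Riser R = 3610 / 19 = 190 mm, within the 193 mm limit.
T = 647 − 2·190 = 267 mm, which satisfies the 232 mm minimum.
Going = (19 − 1) × 267 = 4806 mm.
Enclosure = 4806 + 1340 + 1394 = 7540 mm.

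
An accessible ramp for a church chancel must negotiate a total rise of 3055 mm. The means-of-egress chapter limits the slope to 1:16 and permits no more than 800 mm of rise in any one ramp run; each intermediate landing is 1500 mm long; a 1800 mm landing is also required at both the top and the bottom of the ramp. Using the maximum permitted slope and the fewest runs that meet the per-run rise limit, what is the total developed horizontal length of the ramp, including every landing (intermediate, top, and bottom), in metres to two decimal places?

56.98 m

⌈3055/800⌉ = 4 ramp runs. That means 3 intermediate landings.
Horizontal run for 3055 mm of rise at 1:16 is 3055 × 16 = 48880 mm.
3 intermediate landings contribute 3 × 1500 = 4500 mm.
Top and bottom landings: 2 × 1800 = 3600 mm.
Total = 48880 + 4500 + 3600 = 56980 mm.
= 56.98 m.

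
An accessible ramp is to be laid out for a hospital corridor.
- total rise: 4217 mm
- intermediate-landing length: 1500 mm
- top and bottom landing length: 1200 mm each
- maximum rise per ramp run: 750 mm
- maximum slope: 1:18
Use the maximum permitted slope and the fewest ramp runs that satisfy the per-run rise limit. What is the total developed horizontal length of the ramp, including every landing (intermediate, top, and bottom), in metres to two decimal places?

85.81 m

⌈4217/750⌉ = 6 ramp runs. That means 5 intermediate landings.
Horizontal run for 4217 mm of rise at 1:18 is 4217 × 18 = 75906 mm.
Intermediate landings: 5 × 1500 = 7500 mm.
Top and bottom landings: 2 × 1200 = 2400 mm.
Total = 75906 + 7500 + 2400 = 85806 mm.
= 85.81 m.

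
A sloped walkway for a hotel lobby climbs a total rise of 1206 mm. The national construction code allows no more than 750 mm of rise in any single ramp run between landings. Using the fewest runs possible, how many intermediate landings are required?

1 intermediate landings

⌈1206/750⌉ = 2 ramp runs.
2 runs are separated by 1 intermediate landings.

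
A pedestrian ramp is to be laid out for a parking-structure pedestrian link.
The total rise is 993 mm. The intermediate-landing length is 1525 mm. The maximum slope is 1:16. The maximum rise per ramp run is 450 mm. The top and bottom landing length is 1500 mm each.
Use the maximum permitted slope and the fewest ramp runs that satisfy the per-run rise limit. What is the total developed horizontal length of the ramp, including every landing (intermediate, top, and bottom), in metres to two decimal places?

21.94 m

At most 450 each: 993/450 = 2.21, giving 3 ramp runs. That means 2 intermediate landings.
Ramp run (horizontal) at 1:16: 993 × 16 = 15888 mm.
2 intermediate landings contribute 2 × 1525 = 3050 mm.
Top and bottom landings: 2 × 1500 = 3000 mm.
Total = 15888 + 3050 + 3000 = 21938 mm.
= 21.94 m.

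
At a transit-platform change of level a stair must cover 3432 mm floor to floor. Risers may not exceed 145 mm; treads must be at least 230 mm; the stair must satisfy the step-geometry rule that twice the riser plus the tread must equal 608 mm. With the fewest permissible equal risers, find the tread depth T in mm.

3432 / 145 = 23.669 → round up to 24 risers.
Each riser is 3432/24 = 143 mm (≤ 145 mm).
Tread T = 608 − 2 × 143 = 322 mm (≥ 230 mm).

322 mm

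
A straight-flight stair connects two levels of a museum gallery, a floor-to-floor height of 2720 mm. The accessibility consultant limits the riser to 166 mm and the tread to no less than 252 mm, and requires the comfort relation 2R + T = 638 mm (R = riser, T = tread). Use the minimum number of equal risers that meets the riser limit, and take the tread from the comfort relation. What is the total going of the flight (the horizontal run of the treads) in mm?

2720 / 166 = 16.386 → round up to 17 risers.
Riser R = 2720 / 17 = 160 mm, within the 166 mm limit.
T = 638 − 2·160 = 318 mm, which satisfies the 252 mm minimum.
Going = (17 − 1) × 318 = 5088 mm.

5088 mm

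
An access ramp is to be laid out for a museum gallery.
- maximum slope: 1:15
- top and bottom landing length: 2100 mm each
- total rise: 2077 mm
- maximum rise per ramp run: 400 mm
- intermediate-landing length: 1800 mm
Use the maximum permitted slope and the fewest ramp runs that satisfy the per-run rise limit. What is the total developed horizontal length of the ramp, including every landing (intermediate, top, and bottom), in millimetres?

At most 400 each: 2077/400 = 5.19, giving 6 ramp runs. That means 5 intermediate landings.
Ramp run (horizontal) at 1:15: 2077 × 15 = 31155 mm.
Intermediate landings: 5 × 1800 = 9000 mm.
Top and bottom landings: 2 × 2100 = 4200 mm.
Total = 31155 + 9000 + 4200 = 44355 mm.

44355 mm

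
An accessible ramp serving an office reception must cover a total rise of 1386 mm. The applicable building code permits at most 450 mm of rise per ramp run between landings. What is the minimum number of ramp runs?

4 runs

1386 / 450 = 3.08, so 4 ramp runs are needed.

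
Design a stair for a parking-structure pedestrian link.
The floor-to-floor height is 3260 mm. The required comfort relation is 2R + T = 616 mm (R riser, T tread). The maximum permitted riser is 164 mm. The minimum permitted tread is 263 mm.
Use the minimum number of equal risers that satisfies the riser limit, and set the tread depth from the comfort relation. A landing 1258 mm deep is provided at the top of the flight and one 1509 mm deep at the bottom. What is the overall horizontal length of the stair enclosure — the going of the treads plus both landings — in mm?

8277 mm

3260 / 164 = 19.878 → round up to 20 risers.
Riser R = 3260 / 20 = 163 mm, within the 164 mm limit.
T = 616 − 2·163 = 290 mm, which satisfies the 263 mm minimum.
Going = (20 − 1) × 290 = 5510 mm.
Enclosure = 5510 + 1258 + 1509 = 8277 mm.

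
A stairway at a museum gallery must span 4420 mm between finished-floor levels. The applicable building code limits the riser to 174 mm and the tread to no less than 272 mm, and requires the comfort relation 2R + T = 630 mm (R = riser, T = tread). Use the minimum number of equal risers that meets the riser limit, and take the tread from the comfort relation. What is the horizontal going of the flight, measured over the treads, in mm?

4420 / 174 = 25.402 → round up to 26 risers.
Riser R = 4420 / 26 = 170 mm, within the 174 mm limit.
T = 630 − 2·170 = 290 mm, which satisfies the 272 mm minimum.
Treads = 26 − 1 = 25; going = 25 × 290 = 7250 mm.

7250 mm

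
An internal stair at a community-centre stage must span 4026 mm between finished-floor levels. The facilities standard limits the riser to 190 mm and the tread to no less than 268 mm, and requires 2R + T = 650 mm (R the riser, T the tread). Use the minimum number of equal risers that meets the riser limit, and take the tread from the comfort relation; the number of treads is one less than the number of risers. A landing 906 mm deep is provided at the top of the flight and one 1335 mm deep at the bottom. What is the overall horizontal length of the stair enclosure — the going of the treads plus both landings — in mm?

8205 mm

4026 / 190 = 21.19, so 22 risers are needed.
Each riser is 4026/22 = 183 mm (≤ 190 mm).
From 2R + T = 650: T = 650 − 366 = 284 mm.
22 risers give 21 treads; going = 21 × 284 = 5964 mm.
Add landings: 5964 + 906 + 1335 = 8205 mm.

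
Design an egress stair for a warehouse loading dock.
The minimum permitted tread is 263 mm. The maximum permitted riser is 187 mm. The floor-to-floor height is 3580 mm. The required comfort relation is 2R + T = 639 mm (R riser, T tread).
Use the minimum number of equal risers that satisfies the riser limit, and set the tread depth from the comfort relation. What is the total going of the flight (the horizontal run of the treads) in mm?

At most 187 each: 3580/187 = 19.14, giving 20 risers.
R = 3580 ÷ 20 = 179 mm.
T = 639 − 2·179 = 281 mm, which satisfies the 263 mm minimum.
Treads = 20 − 1 = 19; going = 19 × 281 = 5339 mm.

5339 mm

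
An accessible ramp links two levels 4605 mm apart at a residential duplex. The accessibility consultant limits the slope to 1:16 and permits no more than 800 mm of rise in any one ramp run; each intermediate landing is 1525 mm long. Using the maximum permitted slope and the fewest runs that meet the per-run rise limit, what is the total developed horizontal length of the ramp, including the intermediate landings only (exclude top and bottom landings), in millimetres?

81305 mm

⌈4605/800⌉ = 6 ramp runs. That means 5 intermediate landings.
Horizontal run for 4605 mm of rise at 1:16 is 4605 × 16 = 73680 mm.
5 intermediate landings contribute 5 × 1525 = 7625 mm.
Total developed length = 73680 + 7625 = 81305 mm.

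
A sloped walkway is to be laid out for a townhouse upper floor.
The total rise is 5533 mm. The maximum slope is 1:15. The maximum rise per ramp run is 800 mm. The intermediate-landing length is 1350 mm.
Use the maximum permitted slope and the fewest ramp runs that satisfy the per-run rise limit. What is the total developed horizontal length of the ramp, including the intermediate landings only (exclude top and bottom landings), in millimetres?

At most 800 each: 5533/800 = 6.92, giving 7 ramp runs. That means 6 intermediate landings.
Ramp run (horizontal) at 1:15: 5533 × 15 = 82995 mm.
Intermediate landings: 6 × 1350 = 8100 mm.
Developed length = 82995 + 8100 = 91095 mm.

91095 mm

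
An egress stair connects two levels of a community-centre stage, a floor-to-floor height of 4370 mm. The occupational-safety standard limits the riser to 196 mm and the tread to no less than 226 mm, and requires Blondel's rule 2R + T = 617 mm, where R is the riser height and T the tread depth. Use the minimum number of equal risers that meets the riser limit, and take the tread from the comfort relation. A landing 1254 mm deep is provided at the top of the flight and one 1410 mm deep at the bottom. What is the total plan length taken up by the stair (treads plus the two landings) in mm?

⌈4370/196⌉ = 23 risers.
R = 4370 ÷ 23 = 190 mm.
Tread T = 617 − 2 × 190 = 237 mm (≥ 226 mm).
Going = (23 − 1) × 237 = 5214 mm.
Enclosure = 5214 + 1254 + 1410 = 7878 mm.

7878 mm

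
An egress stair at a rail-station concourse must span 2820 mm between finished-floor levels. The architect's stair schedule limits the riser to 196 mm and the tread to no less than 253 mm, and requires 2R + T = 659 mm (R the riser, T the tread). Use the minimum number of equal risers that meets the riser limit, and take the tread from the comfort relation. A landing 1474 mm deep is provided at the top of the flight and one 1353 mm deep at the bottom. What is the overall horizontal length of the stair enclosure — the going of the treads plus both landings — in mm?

At most 196 each: 2820/196 = 14.39, giving 15 risers.
Riser R = 2820 / 15 = 188 mm, within the 196 mm limit.
T = 659 − 2·188 = 283 mm, which satisfies the 253 mm minimum.
15 risers give 14 treads; going = 14 × 283 = 3962 mm.
Enclosure = 3962 + 1474 + 1353 = 6789 mm.

6789 mm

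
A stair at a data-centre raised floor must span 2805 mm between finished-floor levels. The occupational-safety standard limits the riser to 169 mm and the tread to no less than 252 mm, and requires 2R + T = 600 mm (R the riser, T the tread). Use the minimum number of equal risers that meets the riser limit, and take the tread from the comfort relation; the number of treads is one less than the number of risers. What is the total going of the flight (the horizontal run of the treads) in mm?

4320 mm

2805 / 169 = 16.598 → round up to 17 risers.
Riser R = 2805 / 17 = 165 mm, within the 169 mm limit.
T = 600 − 2·165 = 270 mm, which satisfies the 252 mm minimum.
17 risers give 16 treads; going = 16 × 270 = 4320 mm.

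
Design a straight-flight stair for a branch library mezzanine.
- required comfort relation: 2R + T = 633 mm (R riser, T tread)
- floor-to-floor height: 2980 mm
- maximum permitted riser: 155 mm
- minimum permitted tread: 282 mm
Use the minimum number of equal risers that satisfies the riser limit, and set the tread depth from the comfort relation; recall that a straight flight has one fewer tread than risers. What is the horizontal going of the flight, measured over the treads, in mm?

6365 mm

At most 155 each: 2980/155 = 19.23, giving 20 risers.
Riser R = 2980 / 20 = 149 mm, within the 155 mm limit.
From 2R + T = 633: T = 633 − 298 = 335 mm.
20 risers give 19 treads; going = 19 × 335 = 6365 mm.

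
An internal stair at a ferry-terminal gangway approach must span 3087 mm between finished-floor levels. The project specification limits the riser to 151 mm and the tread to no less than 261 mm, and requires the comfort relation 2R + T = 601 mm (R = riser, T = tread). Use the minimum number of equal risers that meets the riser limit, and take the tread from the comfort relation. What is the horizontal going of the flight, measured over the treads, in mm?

6140 mm

3087 / 151 = 20.444 → round up to 21 risers.
R = 3087 ÷ 21 = 147 mm.
Tread T = 601 − 2 × 147 = 307 mm (≥ 261 mm).
Going = (21 − 1) × 307 = 6140 mm.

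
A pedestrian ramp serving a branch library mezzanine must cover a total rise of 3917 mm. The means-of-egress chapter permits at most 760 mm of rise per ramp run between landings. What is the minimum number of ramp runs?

3917 / 760 = 5.154 → round up to 6 ramp runs.

6 runs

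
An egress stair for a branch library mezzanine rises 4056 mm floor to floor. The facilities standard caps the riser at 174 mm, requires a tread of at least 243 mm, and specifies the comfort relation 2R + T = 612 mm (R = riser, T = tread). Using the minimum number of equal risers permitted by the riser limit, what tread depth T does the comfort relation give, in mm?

4056 / 174 = 23.31, so 24 risers are needed.
Riser R = 4056 / 24 = 169 mm, within the 174 mm limit.
From 2R + T = 612: T = 612 − 338 = 274 mm.

274 mm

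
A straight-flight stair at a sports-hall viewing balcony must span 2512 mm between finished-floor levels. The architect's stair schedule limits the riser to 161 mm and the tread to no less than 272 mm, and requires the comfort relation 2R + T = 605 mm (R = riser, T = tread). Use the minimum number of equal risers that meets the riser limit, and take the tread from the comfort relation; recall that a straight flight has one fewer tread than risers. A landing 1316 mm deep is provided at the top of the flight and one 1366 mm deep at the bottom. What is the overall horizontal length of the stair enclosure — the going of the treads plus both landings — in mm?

7047 mm

At most 161 each: 2512/161 = 15.60, giving 16 risers.
R = 2512 ÷ 16 = 157 mm.
Tread T = 605 − 2 × 157 = 291 mm (≥ 272 mm).
Going = (16 − 1) × 291 = 4365 mm.
Add landings: 4365 + 1316 + 1366 = 7047 mm.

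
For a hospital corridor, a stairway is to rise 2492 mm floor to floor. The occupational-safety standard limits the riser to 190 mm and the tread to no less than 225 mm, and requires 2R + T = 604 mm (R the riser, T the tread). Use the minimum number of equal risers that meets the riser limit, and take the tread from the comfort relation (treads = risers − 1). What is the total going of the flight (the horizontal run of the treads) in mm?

⌈2492/190⌉ = 14 risers.
Riser R = 2492 / 14 = 178 mm, within the 190 mm limit.
Tread T = 604 − 2 × 178 = 248 mm (≥ 225 mm).
Treads = 14 − 1 = 13; going = 13 × 248 = 3224 mm.

3224 mm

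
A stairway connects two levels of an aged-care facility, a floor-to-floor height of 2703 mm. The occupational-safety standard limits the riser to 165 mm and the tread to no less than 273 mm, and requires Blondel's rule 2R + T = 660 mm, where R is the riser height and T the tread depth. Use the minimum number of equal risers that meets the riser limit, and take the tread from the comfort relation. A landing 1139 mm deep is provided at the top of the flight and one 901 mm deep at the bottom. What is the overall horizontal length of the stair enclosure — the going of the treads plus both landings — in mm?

7512 mm

2703 / 165 = 16.382 → round up to 17 risers.
R = 2703 ÷ 17 = 159 mm.
T = 660 − 2·159 = 342 mm, which satisfies the 273 mm minimum.
Treads = 17 − 1 = 16; going = 16 × 342 = 5472 mm.
Enclosure = 5472 + 1139 + 901 = 7512 mm.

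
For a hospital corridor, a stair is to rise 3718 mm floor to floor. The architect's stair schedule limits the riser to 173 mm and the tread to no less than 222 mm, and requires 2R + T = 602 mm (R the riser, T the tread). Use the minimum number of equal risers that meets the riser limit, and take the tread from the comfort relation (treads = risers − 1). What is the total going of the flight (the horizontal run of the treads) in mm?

5544 mm

⌈3718/173⌉ = 22 risers.
Riser R = 3718 / 22 = 169 mm, within the 173 mm limit.
Tread T = 602 − 2 × 169 = 264 mm (≥ 222 mm).
Going = (22 − 1) × 264 = 5544 mm.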